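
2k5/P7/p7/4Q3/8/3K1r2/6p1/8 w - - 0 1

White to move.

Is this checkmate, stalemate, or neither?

White to move; white king on d3.
In check: yes, from the black rook on f3.
King squares — c2: available; d2: available; e2: available; c3: attacked by Rf3; e3: attacked by Rf3; c4: available; d4: available; e4: available.
Legal moves for White: Ke4, Kd4, Kc4, Ke2, Kd2, Kc2, Qe3.
White is in check but has 7 legal moves → neither.

neither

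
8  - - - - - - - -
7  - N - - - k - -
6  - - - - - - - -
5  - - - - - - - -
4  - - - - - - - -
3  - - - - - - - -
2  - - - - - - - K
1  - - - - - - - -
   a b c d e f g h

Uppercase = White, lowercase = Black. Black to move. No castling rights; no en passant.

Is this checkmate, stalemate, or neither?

Black to move; black king on f7.
In check: no.
Legal moves for Black: Kg8, Kf8, Ke8, Kg7, Ke7, Kg6, Kf6, Ke6.
Black has 8 legal moves and is not in check → neither.

neither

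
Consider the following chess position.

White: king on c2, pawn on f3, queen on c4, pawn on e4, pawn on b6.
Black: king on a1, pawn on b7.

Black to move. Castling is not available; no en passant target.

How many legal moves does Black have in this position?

0

Black to move; king on a1.
In check: no.
Legal moves: none.
Count: 0.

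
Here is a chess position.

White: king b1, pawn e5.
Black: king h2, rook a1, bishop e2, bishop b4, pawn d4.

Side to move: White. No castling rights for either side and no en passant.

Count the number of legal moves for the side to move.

White to move; king on b1.
In check: yes, from the black rook on a1.
Legal moves: Kc2, Kb2, Kxa1.
Count: 3.

3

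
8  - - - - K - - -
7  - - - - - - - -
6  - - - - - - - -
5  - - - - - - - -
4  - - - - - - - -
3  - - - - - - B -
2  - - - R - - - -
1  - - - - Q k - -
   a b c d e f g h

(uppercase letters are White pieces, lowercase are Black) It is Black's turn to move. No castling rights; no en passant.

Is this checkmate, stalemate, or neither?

checkmate

Black to move; black king on f1.
In check: yes, from the white queen on e1.
King squares — e1: attacked by Bg3; g1: attacked by Qe1; e2: attacked by Qe1; f2: attacked by Qe1; g2: attacked by Rd2.
Legal moves for Black: none.
In check with no legal moves → checkmate.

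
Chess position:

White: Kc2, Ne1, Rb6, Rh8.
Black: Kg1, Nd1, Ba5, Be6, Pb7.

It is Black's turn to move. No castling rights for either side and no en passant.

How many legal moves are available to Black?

Black to move; king on g1.
In check: no.
Legal moves: Bg8, Bc8, Bf7, Bd7, Bf5+, Bd5, Bg4, Bc4, Bh3, Bb3+, Ba2, Bxb6, Bb4, Bc3, Bd2, Bxe1, Kf2, Kf1, Ne3+, Nc3, Nf2, Nb2.
Count: 22.

22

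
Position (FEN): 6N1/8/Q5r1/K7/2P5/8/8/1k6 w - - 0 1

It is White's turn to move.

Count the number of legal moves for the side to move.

White to move; king on a5.
In check: no.
Legal moves: Ne7, Nh6, Nf6, Qc8, Qa8, Qb7+, Qa7, Qxg6+, Qf6, Qe6, Qd6, Qc6, Qb6+, Qb5+, Kb5, Kb4, Ka4, c5.
Count: 18.

18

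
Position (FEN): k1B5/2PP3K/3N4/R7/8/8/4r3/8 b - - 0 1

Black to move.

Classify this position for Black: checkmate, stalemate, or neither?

Black to move; black king on a8.
In check: yes, from the white rook on a5.
King squares — a7: attacked by Ra5; b7: attacked by Nd6; b8: attacked by Pc7.
Legal moves for Black: none.
In check with no legal moves → checkmate.

checkmate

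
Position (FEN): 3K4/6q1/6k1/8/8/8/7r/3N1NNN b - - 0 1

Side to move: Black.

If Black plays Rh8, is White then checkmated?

yes

After Rh8: white king on d8; in check: yes, from the black rook on h8.
King squares — c7: attacked by Qg7; d7: attacked by Qg7; e7: attacked by Qg7; c8: attacked by Rh8; e8: attacked by Rh8.
White has no legal moves → checkmate.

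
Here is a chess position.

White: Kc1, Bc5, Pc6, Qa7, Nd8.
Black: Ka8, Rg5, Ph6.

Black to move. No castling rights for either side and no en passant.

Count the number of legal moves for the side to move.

0

Black to move; king on a8.
In check: yes, from the white queen on a7.
Legal moves: none.
Count: 0.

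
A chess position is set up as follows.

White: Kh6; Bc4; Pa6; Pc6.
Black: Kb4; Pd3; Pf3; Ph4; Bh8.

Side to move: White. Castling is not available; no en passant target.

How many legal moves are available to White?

White to move; king on h6.
In check: no.
Legal moves: Kh7, Kg6, Kh5, Kg5, Bg8, Bf7, Be6, Bd5, Bb5, Bxd3, Bb3, Ba2, c7, a7.
Count: 14.

14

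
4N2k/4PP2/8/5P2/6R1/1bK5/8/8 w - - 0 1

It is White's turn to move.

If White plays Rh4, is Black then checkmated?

After Rh4: black king on h8; in check: yes, from the white rook on h4.
King squares — g7: attacked by Ne8; h7: attacked by Rh4; g8: attacked by Pf7.
Black has no legal moves → checkmate.

yes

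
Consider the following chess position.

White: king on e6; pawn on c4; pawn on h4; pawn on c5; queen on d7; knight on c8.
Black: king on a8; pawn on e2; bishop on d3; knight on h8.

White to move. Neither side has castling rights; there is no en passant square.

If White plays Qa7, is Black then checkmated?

yes

After Qa7: black king on a8; in check: yes, from the white queen on a7.
King squares — a7: attacked by Nc8; b7: attacked by Qa7; b8: attacked by Qa7.
Black has no legal moves → checkmate.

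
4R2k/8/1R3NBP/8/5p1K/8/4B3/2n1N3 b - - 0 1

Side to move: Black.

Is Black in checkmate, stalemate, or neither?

checkmate

Black to move; black king on h8.
In check: yes, from the white rook on e8.
King squares — g7: attacked by Ph6; h7: attacked by Nf6; g8: attacked by Nf6.
Legal moves for Black: none.
In check with no legal moves → checkmate.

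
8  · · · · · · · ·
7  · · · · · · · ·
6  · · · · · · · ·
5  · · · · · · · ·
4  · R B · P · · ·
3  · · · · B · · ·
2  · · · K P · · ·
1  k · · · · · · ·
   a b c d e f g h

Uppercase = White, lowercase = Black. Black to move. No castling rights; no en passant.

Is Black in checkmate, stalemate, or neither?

Black to move; black king on a1.
In check: no.
King squares — b1: attacked by Rb4; a2: attacked by Bc4; b2: attacked by Rb4.
Legal moves for Black: none.
Not in check and no legal moves → stalemate.

stalemate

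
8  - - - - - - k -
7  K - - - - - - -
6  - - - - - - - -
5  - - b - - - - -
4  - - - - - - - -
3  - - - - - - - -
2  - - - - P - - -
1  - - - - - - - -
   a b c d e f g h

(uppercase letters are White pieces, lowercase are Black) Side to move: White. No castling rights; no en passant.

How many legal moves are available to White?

4

White to move; king on a7.
In check: yes, from the black bishop on c5.
Legal moves: Kb8, Ka8, Kb7, Ka6.
Count: 4.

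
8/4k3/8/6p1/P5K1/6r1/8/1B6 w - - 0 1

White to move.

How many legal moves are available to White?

White to move; king on g4.
In check: yes, from the black rook on g3.
Legal moves: Kh5, Kf5, Kxg3.
Count: 3.

3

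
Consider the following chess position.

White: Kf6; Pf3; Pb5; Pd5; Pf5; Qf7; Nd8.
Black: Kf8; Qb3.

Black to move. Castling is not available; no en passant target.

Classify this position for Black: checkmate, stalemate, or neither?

checkmate

Black to move; black king on f8.
In check: yes, from the white queen on f7.
King squares — e7: attacked by Kf6; f7: attacked by Kf6; g7: attacked by Kf6; e8: attacked by Qf7; g8: attacked by Qf7.
Legal moves for Black: none.
In check with no legal moves → checkmate.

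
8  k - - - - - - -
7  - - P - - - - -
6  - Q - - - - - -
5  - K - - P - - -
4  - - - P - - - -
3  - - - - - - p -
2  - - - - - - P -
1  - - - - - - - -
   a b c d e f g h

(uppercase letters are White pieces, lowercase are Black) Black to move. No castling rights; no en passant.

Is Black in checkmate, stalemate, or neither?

stalemate

Black to move; black king on a8.
In check: no.
King squares — a7: attacked by Qb6; b7: attacked by Qb6; b8: attacked by Qb6.
Legal moves for Black: none.
Not in check and no legal moves → stalemate.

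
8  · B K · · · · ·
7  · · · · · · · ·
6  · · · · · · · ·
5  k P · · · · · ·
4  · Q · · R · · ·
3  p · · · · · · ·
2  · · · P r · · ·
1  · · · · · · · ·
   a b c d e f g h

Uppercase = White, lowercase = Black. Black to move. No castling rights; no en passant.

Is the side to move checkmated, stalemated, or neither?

Black to move; black king on a5.
In check: yes, from the white queen on b4.
King squares — a4: attacked by Qb4; b4: attacked by Re4; b5: attacked by Qb4; a6: attacked by Pb5; b6: available.
Legal moves for Black: Kb6.
Black is in check but has 1 legal move → neither.

neither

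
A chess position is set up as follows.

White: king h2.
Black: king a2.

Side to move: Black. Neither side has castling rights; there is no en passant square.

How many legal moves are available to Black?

Black to move; king on a2.
In check: no.
Legal moves: Kb3, Ka3, Kb2, Kb1, Ka1.
Count: 5.

5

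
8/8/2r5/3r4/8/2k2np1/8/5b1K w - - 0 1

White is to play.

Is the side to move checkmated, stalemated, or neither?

White to move; white king on h1.
In check: no.
King squares — g1: attacked by Nf3; g2: attacked by Bf1; h2: attacked by Nf3.
Legal moves for White: none.
Not in check and no legal moves → stalemate.

stalemate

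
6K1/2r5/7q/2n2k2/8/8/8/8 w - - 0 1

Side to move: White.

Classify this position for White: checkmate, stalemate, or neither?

White to move; white king on g8.
In check: no.
King squares — f7: attacked by Rc7; g7: attacked by Qh6; h7: attacked by Qh6; f8: attacked by Qh6; h8: attacked by Qh6.
Legal moves for White: none.
Not in check and no legal moves → stalemate.

stalemate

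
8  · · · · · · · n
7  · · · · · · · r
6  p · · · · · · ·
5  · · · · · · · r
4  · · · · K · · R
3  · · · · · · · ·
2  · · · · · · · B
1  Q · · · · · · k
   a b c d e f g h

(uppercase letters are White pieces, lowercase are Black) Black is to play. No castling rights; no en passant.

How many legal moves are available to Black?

1

Black to move; king on h1.
In check: yes, from the white queen on a1.
Legal moves: Kg2.
Count: 1.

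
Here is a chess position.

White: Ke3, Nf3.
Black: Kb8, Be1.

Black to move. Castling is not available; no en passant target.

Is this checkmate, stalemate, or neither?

neither

Black to move; black king on b8.
In check: no.
Legal moves for Black: Kc8, Ka8, Kc7, Kb7, Ka7, Ba5, Bh4, Bb4, Bg3, Bc3, Bf2+, Bd2+.
Black has 12 legal moves and is not in check → neither.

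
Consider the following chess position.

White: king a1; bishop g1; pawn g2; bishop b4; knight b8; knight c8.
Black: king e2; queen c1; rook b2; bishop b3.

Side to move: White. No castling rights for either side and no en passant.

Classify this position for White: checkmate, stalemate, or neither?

checkmate

White to move; white king on a1.
In check: yes, from the black queen on c1.
King squares — b1: attacked by Qc1; a2: attacked by Rb2; b2: attacked by Qc1.
Legal moves for White: none.
In check with no legal moves → checkmate.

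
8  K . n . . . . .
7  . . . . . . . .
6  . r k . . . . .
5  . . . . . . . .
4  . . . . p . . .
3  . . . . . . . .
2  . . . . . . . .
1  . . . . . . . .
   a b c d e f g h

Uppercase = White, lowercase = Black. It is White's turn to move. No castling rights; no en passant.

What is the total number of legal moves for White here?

0

White to move; king on a8.
In check: no.
Legal moves: none.
Count: 0.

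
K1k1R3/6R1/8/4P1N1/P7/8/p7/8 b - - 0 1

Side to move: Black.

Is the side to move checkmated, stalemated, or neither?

Black to move; black king on c8.
In check: yes, from the white rook on e8.
King squares — b7: attacked by Rg7; c7: attacked by Rg7; d7: attacked by Rg7; b8: attacked by Ka8; d8: attacked by Re8.
Legal moves for Black: none.
In check with no legal moves → checkmate.

checkmate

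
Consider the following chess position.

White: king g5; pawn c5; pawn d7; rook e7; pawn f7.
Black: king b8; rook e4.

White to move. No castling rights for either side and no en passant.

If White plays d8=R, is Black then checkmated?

After d8=R: black king on b8; in check: yes, from the white rook on d8.
King squares — a7: attacked by Re7; b7: attacked by Re7; c7: attacked by Re7; a8: attacked by Rd8; c8: attacked by Rd8.
Black has no legal moves → checkmate.

yes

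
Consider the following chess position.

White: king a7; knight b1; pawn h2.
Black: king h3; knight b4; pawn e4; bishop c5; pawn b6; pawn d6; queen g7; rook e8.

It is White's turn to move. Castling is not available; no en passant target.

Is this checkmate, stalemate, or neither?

White to move; white king on a7.
In check: yes, from the black queen on g7.
King squares — a6: attacked by Nb4; b6: attacked by Bc5; b7: attacked by Qg7; a8: attacked by Re8; b8: attacked by Re8.
Legal moves for White: none.
In check with no legal moves → checkmate.

checkmate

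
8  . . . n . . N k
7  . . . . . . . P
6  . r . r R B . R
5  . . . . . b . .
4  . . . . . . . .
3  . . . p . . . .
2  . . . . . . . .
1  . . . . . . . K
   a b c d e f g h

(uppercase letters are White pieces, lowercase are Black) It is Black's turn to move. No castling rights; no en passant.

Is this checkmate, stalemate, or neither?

Black to move; black king on h8.
In check: yes, from the white bishop on f6.
King squares — g7: attacked by Bf6; h7: attacked by Rh6; g8: attacked by Ph7.
Legal moves for Black: none.
In check with no legal moves → checkmate.

checkmate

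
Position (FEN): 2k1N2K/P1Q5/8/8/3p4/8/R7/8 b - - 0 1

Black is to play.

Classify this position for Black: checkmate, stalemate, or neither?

Black to move; black king on c8.
In check: yes, from the white queen on c7.
King squares — b7: attacked by Qc7; c7: attacked by Ne8; d7: attacked by Qc7; b8: attacked by Pa7; d8: attacked by Qc7.
Legal moves for Black: none.
In check with no legal moves → checkmate.

checkmate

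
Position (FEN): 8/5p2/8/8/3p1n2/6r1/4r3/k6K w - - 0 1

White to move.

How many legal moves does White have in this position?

White to move; king on h1.
In check: no.
Legal moves: none.
Count: 0.

0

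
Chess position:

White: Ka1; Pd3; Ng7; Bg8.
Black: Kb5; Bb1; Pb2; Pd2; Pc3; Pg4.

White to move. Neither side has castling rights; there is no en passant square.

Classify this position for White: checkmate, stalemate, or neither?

neither

White to move; white king on a1.
In check: yes, from the black pawn on b2.
Legal moves for White: Kxb1.
White is in check but has 1 legal move → neither.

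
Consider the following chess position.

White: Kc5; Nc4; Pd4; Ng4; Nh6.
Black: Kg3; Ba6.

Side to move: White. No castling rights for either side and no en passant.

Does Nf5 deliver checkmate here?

After Nf5: black king on g3; in check: yes, from the white knight on f5.
Black has 5 legal replies: Kxg4, Kf4, Kh3, Kf3, Kg2.
In check but a legal move exists → not checkmate.

no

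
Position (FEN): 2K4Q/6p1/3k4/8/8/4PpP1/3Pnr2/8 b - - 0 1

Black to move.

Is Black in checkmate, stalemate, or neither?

Black to move; black king on d6.
In check: no.
Legal moves for Black: Ke7, Ke6, Kc6, Ke5, Kd5, Kc5, Rh2, Rg2, Rf1, Nf4, Nd4, Nxg3, Nc3, Ng1, Nc1, g6, g5.
Black has 17 legal moves and is not in check → neither.

neither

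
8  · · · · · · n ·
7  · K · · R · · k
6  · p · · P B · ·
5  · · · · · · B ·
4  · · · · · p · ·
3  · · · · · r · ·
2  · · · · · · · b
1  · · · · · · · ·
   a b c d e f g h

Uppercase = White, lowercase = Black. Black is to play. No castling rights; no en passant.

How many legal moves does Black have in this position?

Black to move; king on h7.
In check: yes, from the white rook on e7.
Legal moves: Kg6, Nxe7.
Count: 2.

2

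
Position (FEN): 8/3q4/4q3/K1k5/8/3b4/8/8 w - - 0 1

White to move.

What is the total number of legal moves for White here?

White to move; king on a5.
In check: no.
Legal moves: none.
Count: 0.

0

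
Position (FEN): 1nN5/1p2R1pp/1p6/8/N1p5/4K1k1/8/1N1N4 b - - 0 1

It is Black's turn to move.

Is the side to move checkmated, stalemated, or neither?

Black to move; black king on g3.
In check: no.
Legal moves for Black: Nd7, Nc6, Na6, Kh4, Kg4, Kh3, Kh2, Kg2, h6, g6, b5, c3, h5, g5.
Black has 14 legal moves and is not in check → neither.

neither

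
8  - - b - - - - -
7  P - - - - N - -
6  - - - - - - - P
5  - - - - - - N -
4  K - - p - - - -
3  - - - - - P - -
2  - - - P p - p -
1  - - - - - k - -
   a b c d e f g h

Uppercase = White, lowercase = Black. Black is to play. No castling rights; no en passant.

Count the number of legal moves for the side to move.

Black to move; king on f1.
In check: no.
Legal moves: Bd7+, Bb7, Be6, Ba6, Bf5, Bg4, Bh3, Kf2, Kg1, Ke1, d3, g1=Q, g1=R, g1=B, g1=N, e1=Q, e1=R, e1=B, e1=N.
Count: 19.

19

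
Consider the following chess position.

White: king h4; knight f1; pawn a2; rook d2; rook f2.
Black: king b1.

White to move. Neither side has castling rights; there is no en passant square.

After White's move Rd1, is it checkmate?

After Rd1: black king on b1; in check: yes, from the white rook on d1.
King squares — a1: attacked by Rd1; c1: attacked by Rd1; a2: attacked by Rf2; b2: attacked by Rf2; c2: attacked by Rf2.
Black has no legal moves → checkmate.

yes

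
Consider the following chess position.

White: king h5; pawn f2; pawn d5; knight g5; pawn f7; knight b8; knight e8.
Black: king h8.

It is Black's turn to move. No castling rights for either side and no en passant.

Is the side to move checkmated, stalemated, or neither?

Black to move; black king on h8.
In check: no.
King squares — g7: attacked by Ne8; h7: attacked by Ng5; g8: attacked by Pf7.
Legal moves for Black: none.
Not in check and no legal moves → stalemate.

stalemate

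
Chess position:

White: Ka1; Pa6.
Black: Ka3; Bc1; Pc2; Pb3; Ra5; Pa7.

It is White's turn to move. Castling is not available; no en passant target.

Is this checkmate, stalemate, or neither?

stalemate

White to move; white king on a1.
In check: no.
King squares — b1: attacked by Pc2; a2: attacked by Ka3; b2: attacked by Bc1.
Legal moves for White: none.
Not in check and no legal moves → stalemate.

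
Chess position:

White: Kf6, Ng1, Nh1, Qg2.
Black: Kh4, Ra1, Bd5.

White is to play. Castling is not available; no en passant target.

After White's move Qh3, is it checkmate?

After Qh3: black king on h4; in check: yes, from the white queen on h3.
King squares — g3: attacked by Nh1; h3: attacked by Ng1; g4: attacked by Qh3; g5: attacked by Kf6; h5: attacked by Qh3.
Black has no legal moves → checkmate.

yes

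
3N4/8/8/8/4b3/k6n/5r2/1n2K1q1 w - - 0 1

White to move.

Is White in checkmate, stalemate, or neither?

checkmate

White to move; white king on e1.
In check: yes, from the black queen on g1.
King squares — d1: attacked by Qg1; f1: attacked by Qg1; d2: attacked by Nb1; e2: attacked by Rf2; f2: attacked by Qg1.
Legal moves for White: none.
In check with no legal moves → checkmate.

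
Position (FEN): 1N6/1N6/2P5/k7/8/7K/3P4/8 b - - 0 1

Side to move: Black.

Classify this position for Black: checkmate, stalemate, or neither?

Black to move; black king on a5.
In check: yes, from the white knight on b7.
King squares — a4: available; b4: available; b5: available; a6: attacked by Nb8; b6: available.
Legal moves for Black: Kb6, Kb5, Kb4, Ka4.
Black is in check but has 4 legal moves → neither.

neither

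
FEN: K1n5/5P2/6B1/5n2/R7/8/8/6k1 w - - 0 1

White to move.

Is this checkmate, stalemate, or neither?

neither

White to move; white king on a8.
In check: no.
Legal moves for White include: Kb8, Kb7, Bh7, Bh5, Bxf5, Ra7, Ra6, Ra5, Rh4, Rg4+, Rf4, Re4, Rd4, Rc4, Rb4, Ra3, Ra2, Ra1+, ... (list truncated; more exist).
White has legal moves and is not in check → neither.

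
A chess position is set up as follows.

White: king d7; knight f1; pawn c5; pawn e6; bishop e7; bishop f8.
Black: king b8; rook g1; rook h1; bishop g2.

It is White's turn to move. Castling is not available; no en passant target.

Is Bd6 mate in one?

After Bd6: black king on b8; in check: yes, from the white bishop on d6.
Black has 3 legal replies: Ka8, Kb7, Ka7.
In check but a legal move exists → not checkmate.

no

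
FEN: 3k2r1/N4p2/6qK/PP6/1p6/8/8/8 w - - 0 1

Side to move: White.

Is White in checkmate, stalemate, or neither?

White to move; white king on h6.
In check: yes, from the black queen on g6.
King squares — g5: attacked by Qg6; h5: attacked by Qg6; g6: attacked by Pf7; g7: attacked by Qg6; h7: attacked by Qg6.
Legal moves for White: none.
In check with no legal moves → checkmate.

checkmate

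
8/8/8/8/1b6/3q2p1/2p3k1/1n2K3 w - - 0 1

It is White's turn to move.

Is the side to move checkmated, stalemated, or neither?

checkmate

White to move; white king on e1.
In check: yes, from the black bishop on b4.
King squares — d1: attacked by Pc2; f1: attacked by Kg2; d2: attacked by Nb1; e2: attacked by Qd3; f2: attacked by Kg2.
Legal moves for White: none.
In check with no legal moves → checkmate.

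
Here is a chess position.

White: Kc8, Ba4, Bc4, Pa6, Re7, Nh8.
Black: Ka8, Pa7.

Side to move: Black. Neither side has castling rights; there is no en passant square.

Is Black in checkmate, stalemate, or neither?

stalemate

Black to move; black king on a8.
In check: no.
King squares — a7: own pawn; b7: attacked by Pa6; b8: attacked by Kc8.
Legal moves for Black: none.
Not in check and no legal moves → stalemate.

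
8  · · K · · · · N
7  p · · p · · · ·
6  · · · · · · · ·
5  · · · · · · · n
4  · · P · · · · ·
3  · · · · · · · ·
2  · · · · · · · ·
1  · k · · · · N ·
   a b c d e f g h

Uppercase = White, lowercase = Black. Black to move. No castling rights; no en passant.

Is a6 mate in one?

no

After a6: white king on c8; in check: no.
White is not in check, so this cannot be checkmate.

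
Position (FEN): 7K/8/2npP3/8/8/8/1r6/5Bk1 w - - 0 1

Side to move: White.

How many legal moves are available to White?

11

White to move; king on h8.
In check: no.
Legal moves: Kg8, Kh7, Kg7, Ba6, Bb5, Bc4, Bh3, Bd3, Bg2, Be2, e7.
Count: 11.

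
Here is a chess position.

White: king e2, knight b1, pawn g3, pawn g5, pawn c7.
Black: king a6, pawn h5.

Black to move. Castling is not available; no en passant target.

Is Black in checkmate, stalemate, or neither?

neither

Black to move; black king on a6.
In check: no.
Legal moves for Black: Kb7, Ka7, Kb6, Kb5, Ka5, h4.
Black has 6 legal moves and is not in check → neither.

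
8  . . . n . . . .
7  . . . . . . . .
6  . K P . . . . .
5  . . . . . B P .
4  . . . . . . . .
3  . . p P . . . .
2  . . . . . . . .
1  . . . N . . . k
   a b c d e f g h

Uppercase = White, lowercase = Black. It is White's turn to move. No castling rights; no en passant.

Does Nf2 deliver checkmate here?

After Nf2: black king on h1; in check: yes, from the white knight on f2.
Black has 3 legal replies: Kh2, Kg2, Kg1.
In check but a legal move exists → not checkmate.

no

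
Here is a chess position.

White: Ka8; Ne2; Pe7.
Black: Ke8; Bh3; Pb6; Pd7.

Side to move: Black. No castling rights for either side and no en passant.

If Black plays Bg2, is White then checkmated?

After Bg2: white king on a8; in check: yes, from the black bishop on g2.
White has 2 legal replies: Kb8, Ka7.
In check but a legal move exists → not checkmate.

no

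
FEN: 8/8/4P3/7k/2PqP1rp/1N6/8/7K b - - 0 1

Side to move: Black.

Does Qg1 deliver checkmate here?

After Qg1: white king on h1; in check: yes, from the black queen on g1.
King squares — g1: attacked by Rg4; g2: attacked by Qg1; h2: attacked by Qg1.
White has no legal moves → checkmate.

yes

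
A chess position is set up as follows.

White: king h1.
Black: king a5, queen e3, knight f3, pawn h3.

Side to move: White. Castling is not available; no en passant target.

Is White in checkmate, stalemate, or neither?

stalemate

White to move; white king on h1.
In check: no.
King squares — g1: attacked by Qe3; g2: attacked by Ph3; h2: attacked by Nf3.
Legal moves for White: none.
Not in check and no legal moves → stalemate.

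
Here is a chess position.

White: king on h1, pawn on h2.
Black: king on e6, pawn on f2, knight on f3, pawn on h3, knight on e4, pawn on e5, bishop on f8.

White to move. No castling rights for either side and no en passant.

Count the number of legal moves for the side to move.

White to move; king on h1.
In check: no.
Legal moves: none.
Count: 0.

0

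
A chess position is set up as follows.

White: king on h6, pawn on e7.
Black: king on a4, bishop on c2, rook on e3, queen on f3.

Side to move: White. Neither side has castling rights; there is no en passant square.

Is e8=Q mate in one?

no

After e8=Q: black king on a4; in check: yes, from the white queen on e8.
Black has 6 legal replies: Ka5, Kb4, Kb3, Ka3, Qc6+, Rxe8.
In check but a legal move exists → not checkmate.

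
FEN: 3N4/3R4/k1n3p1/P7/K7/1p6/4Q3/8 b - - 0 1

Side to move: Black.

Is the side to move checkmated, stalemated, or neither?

Black to move; black king on a6.
In check: yes, from the white queen on e2.
King squares — a5: attacked by Ka4; b5: attacked by Qe2; b6: attacked by Pa5; a7: attacked by Rd7; b7: attacked by Rd7.
Legal moves for Black: none.
In check with no legal moves → checkmate.

checkmate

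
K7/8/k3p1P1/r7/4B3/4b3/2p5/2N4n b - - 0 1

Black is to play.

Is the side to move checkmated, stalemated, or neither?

Black to move; black king on a6.
In check: no.
Legal moves for Black include: Kb6+, Kb5+, Rh5, Rg5, Rf5, Re5, Rd5, Rc5, Rb5, Ra4, Ra3, Ra2, Ra1, Ba7, Bh6, Bb6, Bg5, Bc5, ... (list truncated; more exist).
Black has legal moves and is not in check → neither.

neither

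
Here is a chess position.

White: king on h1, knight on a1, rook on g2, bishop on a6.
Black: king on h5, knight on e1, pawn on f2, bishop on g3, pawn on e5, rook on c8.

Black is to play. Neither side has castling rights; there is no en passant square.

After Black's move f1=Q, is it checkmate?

no

After f1=Q: white king on h1; in check: yes, from the black queen on f1.
White has 2 legal replies: Bxf1, Rg1.
In check but a legal move exists → not checkmate.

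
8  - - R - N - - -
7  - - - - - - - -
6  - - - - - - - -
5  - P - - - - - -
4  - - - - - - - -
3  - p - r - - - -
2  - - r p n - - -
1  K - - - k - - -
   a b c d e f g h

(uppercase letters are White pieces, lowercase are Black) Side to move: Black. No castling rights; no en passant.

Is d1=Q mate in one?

After d1=Q: white king on a1; in check: yes, from the black queen on d1.
King squares — b1: attacked by Qd1; a2: attacked by Rc2; b2: attacked by Rc2.
White has no legal moves → checkmate.

yes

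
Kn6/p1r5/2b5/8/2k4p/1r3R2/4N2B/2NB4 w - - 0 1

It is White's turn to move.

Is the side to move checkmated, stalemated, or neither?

White to move; white king on a8.
In check: yes, from the black bishop on c6.
King squares — a7: attacked by Rc7; b7: attacked by Rb3; b8: attacked by Rb3.
Legal moves for White: none.
In check with no legal moves → checkmate.

checkmate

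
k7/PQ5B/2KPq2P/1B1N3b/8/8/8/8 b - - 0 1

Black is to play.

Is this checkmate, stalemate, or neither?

Black to move; black king on a8.
In check: yes, from the white queen on b7.
King squares — a7: attacked by Qb7; b7: attacked by Kc6; b8: attacked by Pa7.
Legal moves for Black: none.
In check with no legal moves → checkmate.

checkmate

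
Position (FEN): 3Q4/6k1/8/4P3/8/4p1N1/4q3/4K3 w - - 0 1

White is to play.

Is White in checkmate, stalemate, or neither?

neither

White to move; white king on e1.
In check: yes, from the black queen on e2.
Legal moves for White: Kxe2, Nxe2.
White is in check but has 2 legal moves → neither.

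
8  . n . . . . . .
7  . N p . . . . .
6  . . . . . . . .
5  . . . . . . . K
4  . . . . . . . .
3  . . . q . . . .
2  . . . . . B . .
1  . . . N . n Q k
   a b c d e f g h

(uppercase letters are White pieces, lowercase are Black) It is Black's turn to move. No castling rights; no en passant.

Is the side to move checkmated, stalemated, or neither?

Black to move; black king on h1.
In check: yes, from the white queen on g1.
King squares — g1: attacked by Bf2; g2: attacked by Qg1; h2: attacked by Qg1.
Legal moves for Black: none.
In check with no legal moves → checkmate.

checkmate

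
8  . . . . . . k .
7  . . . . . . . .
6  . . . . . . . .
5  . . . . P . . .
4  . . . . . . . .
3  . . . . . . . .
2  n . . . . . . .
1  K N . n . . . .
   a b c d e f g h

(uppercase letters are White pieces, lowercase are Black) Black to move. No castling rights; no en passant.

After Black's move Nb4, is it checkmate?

After Nb4: white king on a1; in check: no.
White is not in check, so this cannot be checkmate.

no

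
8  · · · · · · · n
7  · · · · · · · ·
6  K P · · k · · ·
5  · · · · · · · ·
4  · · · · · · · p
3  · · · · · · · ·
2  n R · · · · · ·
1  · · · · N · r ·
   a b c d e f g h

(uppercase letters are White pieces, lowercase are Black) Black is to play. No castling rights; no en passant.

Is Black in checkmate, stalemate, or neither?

Black to move; black king on e6.
In check: no.
Legal moves for Black include: Nf7, Ng6, Kf7, Ke7, Kd7, Kf6, Kd6, Kf5, Ke5, Kd5, Nb4+, Nc3, Nc1, Rg8, Rg7, Rg6, Rg5, Rg4, ... (list truncated; more exist).
Black has legal moves and is not in check → neither.

neither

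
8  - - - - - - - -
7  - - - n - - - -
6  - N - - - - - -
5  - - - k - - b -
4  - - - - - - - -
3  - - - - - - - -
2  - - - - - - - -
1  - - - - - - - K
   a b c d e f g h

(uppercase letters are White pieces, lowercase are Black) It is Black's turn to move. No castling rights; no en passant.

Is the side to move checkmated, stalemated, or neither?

neither

Black to move; black king on d5.
In check: yes, from the white knight on b6.
Legal moves for Black: Ke6, Kd6, Kc6, Ke5, Kc5, Ke4, Kd4, Nxb6.
Black is in check but has 8 legal moves → neither.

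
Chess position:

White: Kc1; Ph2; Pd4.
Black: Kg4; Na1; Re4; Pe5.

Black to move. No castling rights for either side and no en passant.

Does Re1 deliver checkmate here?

After Re1: white king on c1; in check: yes, from the black rook on e1.
White has 2 legal replies: Kd2, Kb2.
In check but a legal move exists → not checkmate.

no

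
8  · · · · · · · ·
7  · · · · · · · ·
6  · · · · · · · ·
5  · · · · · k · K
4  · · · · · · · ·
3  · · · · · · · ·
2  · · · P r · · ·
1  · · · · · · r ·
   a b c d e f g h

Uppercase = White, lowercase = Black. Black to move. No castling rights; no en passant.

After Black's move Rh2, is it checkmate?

After Rh2: white king on h5; in check: yes, from the black rook on h2.
King squares — g4: attacked by Rg1; h4: attacked by Rh2; g5: attacked by Rg1; g6: attacked by Rg1; h6: attacked by Rh2.
White has no legal moves → checkmate.

yes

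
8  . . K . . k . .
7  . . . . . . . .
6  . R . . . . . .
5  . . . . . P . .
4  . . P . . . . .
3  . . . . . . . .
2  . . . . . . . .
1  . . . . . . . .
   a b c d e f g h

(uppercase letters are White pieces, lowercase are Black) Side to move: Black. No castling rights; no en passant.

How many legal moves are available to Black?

5

Black to move; king on f8.
In check: no.
Legal moves: Kg8, Ke8, Kg7, Kf7, Ke7.
Count: 5.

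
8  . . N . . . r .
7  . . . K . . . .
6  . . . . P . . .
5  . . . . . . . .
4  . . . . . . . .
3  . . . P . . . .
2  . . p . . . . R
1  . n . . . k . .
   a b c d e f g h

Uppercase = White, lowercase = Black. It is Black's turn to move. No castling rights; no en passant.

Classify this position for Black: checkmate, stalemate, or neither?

neither

Black to move; black king on f1.
In check: no.
Legal moves for Black include: Rh8, Rf8, Re8, Rd8+, Rxc8, Rg7+, Rg6, Rg5, Rg4, Rg3, Rg2, Rg1, Kg1, Ke1, Nc3, Na3, Nd2, c1=Q, ... (list truncated; more exist).
Black has legal moves and is not in check → neither.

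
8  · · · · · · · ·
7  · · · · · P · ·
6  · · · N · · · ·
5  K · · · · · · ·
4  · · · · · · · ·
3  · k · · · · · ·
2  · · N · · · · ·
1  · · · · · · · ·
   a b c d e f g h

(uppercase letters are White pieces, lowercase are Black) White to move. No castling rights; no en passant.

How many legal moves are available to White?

20

White to move; king on a5.
In check: no.
Legal moves: Ne8, Nc8, Nb7, Nf5, Nb5, Ne4, Nc4, Kb6, Ka6, Kb5, Nd4+, Nb4, Ne3, Na3, Ne1, Na1+, f8=Q, f8=R, f8=B, f8=N.
Count: 20.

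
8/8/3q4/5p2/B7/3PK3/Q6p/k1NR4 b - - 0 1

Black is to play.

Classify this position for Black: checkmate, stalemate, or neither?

Black to move; black king on a1.
In check: yes, from the white queen on a2.
King squares — b1: attacked by Qa2; a2: attacked by Nc1; b2: attacked by Qa2.
Legal moves for Black: none.
In check with no legal moves → checkmate.

checkmate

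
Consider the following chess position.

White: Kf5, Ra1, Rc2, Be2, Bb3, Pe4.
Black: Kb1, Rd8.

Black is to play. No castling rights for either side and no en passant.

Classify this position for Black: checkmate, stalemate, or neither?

Black to move; black king on b1.
In check: yes, from the white rook on a1.
Legal moves for Black: Kxa1.
Black is in check but has 1 legal move → neither.

neither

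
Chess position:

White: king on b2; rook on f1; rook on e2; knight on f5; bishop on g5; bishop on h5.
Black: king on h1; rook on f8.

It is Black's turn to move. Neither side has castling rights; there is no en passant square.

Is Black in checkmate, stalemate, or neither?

Black to move; black king on h1.
In check: yes, from the white rook on f1.
King squares — g1: attacked by Rf1; g2: attacked by Re2; h2: attacked by Re2.
Legal moves for Black: none.
In check with no legal moves → checkmate.

checkmate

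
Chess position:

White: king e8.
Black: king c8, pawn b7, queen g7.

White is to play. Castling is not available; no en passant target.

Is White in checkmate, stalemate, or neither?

stalemate

White to move; white king on e8.
In check: no.
King squares — d7: attacked by Qg7; e7: attacked by Qg7; f7: attacked by Qg7; d8: attacked by Kc8; f8: attacked by Qg7.
Legal moves for White: none.
Not in check and no legal moves → stalemate.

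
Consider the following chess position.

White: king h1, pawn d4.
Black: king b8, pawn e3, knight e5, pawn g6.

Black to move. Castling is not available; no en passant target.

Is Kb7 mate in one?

no

After Kb7: white king on h1; in check: no.
White is not in check, so this cannot be checkmate.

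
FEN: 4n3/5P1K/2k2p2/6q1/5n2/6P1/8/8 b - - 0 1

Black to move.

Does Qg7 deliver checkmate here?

yes

After Qg7: white king on h7; in check: yes, from the black queen on g7.
King squares — g6: attacked by Nf4; h6: attacked by Qg7; g7: attacked by Ne8; g8: attacked by Qg7; h8: attacked by Qg7.
White has no legal moves → checkmate.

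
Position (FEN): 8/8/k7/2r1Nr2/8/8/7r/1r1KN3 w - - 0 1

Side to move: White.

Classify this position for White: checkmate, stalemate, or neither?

checkmate

White to move; white king on d1.
In check: yes, from the black rook on b1.
King squares — c1: attacked by Rb1; e1: own knight; c2: attacked by Rh2; d2: attacked by Rh2; e2: attacked by Rh2.
Legal moves for White: none.
In check with no legal moves → checkmate.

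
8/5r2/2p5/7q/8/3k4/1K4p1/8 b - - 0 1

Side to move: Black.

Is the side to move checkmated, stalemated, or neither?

neither

Black to move; black king on d3.
In check: no.
Legal moves for Black include: Rf8, Rh7, Rg7, Re7, Rd7, Rc7, Rb7+, Ra7, Rf6, Rf5, Rf4, Rf3, Rf2+, Rf1, Qh8+, Qh7, Qh6, Qg6, ... (list truncated; more exist).
Black has legal moves and is not in check → neither.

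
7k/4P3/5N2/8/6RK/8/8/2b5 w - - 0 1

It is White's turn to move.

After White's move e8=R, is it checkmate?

After e8=R: black king on h8; in check: yes, from the white rook on e8.
King squares — g7: attacked by Rg4; h7: attacked by Nf6; g8: attacked by Rg4.
Black has no legal moves → checkmate.

yes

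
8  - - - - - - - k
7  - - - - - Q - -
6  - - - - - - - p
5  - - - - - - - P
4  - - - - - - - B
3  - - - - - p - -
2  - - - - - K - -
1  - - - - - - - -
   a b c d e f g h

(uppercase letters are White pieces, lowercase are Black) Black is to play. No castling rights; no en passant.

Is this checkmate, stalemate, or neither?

Black to move; black king on h8.
In check: no.
King squares — g7: attacked by Qf7; h7: attacked by Qf7; g8: attacked by Qf7.
Legal moves for Black: none.
Not in check and no legal moves → stalemate.

stalemate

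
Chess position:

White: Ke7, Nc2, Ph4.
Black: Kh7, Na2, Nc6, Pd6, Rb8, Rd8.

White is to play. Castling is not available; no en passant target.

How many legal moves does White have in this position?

3

White to move; king on e7.
In check: yes, from the black knight on c6.
Legal moves: Kf7, Kf6, Ke6.
Count: 3.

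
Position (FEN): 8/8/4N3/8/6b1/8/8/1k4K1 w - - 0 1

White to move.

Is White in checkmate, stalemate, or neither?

neither

White to move; white king on g1.
In check: no.
Legal moves for White: Nf8, Nd8, Ng7, Nc7, Ng5, Nc5, Nf4, Nd4, Kh2, Kg2, Kf2, Kh1, Kf1.
White has 13 legal moves and is not in check → neither.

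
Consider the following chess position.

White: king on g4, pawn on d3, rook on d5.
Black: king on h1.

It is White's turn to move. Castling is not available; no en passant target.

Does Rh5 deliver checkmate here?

no

After Rh5: black king on h1; in check: yes, from the white rook on h5.
Black has 2 legal replies: Kg2, Kg1.
In check but a legal move exists → not checkmate.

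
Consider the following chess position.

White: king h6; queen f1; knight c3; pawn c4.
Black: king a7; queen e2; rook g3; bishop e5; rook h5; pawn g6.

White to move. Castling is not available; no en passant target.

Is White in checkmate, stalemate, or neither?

White to move; white king on h6.
In check: yes, from the black rook on h5.
King squares — g5: attacked by Rg3; h5: attacked by Qe2; g6: attacked by Rg3; g7: attacked by Be5; h7: attacked by Rh5.
Legal moves for White: none.
In check with no legal moves → checkmate.

checkmate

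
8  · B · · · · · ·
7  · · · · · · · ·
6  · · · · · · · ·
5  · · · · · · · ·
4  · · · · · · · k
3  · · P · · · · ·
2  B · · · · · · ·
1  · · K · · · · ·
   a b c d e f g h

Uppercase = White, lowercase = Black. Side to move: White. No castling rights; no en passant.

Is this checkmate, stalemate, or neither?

neither

White to move; white king on c1.
In check: no.
Legal moves for White include: Bc7, Ba7, Bd6, Be5, Bf4, Bg3+, Bh2, Bg8, Bf7, Be6, Bd5, Bc4, Bb3, Bb1, Kd2, Kc2, Kb2, Kd1, ... (list truncated; more exist).
White has legal moves and is not in check → neither.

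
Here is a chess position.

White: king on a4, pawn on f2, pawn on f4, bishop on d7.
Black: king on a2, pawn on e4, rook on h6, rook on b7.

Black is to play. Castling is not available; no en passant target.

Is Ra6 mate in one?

yes

After Ra6: white king on a4; in check: yes, from the black rook on a6.
King squares — a3: attacked by Ka2; b3: attacked by Ka2; b4: attacked by Rb7; a5: attacked by Ra6; b5: attacked by Rb7.
White has no legal moves → checkmate.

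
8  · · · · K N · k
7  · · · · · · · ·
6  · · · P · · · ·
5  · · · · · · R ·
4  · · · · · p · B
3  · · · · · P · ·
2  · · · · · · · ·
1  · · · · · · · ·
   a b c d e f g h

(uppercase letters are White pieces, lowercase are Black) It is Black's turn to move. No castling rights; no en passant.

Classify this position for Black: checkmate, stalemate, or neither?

Black to move; black king on h8.
In check: no.
King squares — g7: attacked by Rg5; h7: attacked by Nf8; g8: attacked by Rg5.
Legal moves for Black: none.
Not in check and no legal moves → stalemate.

stalemate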